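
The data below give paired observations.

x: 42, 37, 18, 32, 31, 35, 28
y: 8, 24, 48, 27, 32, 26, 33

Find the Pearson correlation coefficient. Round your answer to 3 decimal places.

-0.969

n = 7, Σx = 223, Σy = 198, Σx² = 7451, Σy² = 6462, Σxy = 5778
nΣxy − ΣxΣy = 40446 − 44154 = -3708
nΣx² − (Σx)² = 52157 − 49729 = 2428; nΣy² − (Σy)² = 45234 − 39204 = 6030
r = -3708 / √(2428 × 6030) = -3708 / 3826.3351 ≈ -0.969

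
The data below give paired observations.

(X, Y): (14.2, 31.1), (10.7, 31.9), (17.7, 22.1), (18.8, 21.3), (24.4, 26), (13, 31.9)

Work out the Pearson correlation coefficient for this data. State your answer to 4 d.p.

-0.6768

n = 6, ΣX = 98.8, ΣY = 164.3, ΣX² = 1747.22, ΣY² = 4620.53, ΣXY = 2623.66
nΣXY − ΣXΣY = 15741.96 − 16232.84 = -490.88
nΣX² − (ΣX)² = 10483.32 − 9761.44 = 721.88; nΣY² − (ΣY)² = 27723.18 − 26994.49 = 728.69
r = -490.88 / √(721.88 × 728.69) = -490.88 / 725.2770 ≈ -0.6768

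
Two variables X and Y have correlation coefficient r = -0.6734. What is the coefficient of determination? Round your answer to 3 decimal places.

r² = (-0.6734)² = 0.453

0.453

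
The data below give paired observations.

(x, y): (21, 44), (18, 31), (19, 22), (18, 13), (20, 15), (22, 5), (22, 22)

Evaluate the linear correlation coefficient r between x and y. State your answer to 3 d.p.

n = 7, Σx = 140, Σy = 152, Σx² = 2818, Σy² = 4284, Σxy = 3028
nΣxy − ΣxΣy = 21196 − 21280 = -84
nΣx² − (Σx)² = 19726 − 19600 = 126; nΣy² − (Σy)² = 29988 − 23104 = 6884
r = -84 / √(126 × 6884) = -84 / 931.3345 ≈ -0.090

-0.090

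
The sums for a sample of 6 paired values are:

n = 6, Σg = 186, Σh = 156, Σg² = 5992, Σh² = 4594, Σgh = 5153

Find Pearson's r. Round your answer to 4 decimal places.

r = (nΣgh − ΣgΣh) / √[(nΣg² − (Σg)²)(nΣh² − (Σh)²)]
Numerator: 6×5153 − 186×156 = 1902
Denominator: √[(35952 − 34596)(27564 − 24336)] = √[1356 × 3228] = 2092.1683
r = 1902 / 2092.1683 ≈ 0.9091

0.9091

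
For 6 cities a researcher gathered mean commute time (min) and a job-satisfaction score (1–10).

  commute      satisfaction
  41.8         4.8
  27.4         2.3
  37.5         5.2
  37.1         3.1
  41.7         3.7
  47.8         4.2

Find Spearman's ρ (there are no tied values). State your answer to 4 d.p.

0.6000

Rank commute: 5, 1, 3, 2, 4, 6
Rank satisfaction: 5, 1, 6, 2, 3, 4
d = rank(commute) − rank(satisfaction): 0, 0, -3, 0, 1, 2; Σd² = 14
ρ = 1 − 6Σd² / [n(n²−1)] = 1 − 6×14 / (6×35) = 1 − 84/210 ≈ 0.6000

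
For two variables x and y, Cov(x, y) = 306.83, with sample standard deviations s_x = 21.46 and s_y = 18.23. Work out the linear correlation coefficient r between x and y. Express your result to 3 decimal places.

0.784

r = Cov(x,y) / (s_x · s_y) = 306.83 / (21.46 × 18.23)
  = 306.83 / 391.2158 ≈ 0.784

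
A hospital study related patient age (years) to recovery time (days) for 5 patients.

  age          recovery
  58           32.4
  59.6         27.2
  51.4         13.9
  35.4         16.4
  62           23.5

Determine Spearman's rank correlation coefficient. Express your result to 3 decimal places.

Rank age: 3, 4, 2, 1, 5
Rank recovery: 5, 4, 1, 2, 3
d = rank(age) − rank(recovery): -2, 0, 1, -1, 2; Σd² = 10
ρ = 1 − 6Σd² / [n(n²−1)] = 1 − 6×10 / (5×24) = 1 − 60/120 ≈ 0.500

0.500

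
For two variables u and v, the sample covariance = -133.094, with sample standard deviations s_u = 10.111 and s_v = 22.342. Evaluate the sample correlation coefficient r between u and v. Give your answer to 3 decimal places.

r = Cov(u,v) / (s_u · s_v) = -133.094 / (10.111 × 22.342)
  = -133.094 / 225.9000 ≈ -0.589

-0.589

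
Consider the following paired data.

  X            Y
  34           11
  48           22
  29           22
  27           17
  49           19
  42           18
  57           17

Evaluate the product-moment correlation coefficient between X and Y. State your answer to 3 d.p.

0.139

n = 7, ΣX = 286, ΣY = 126, ΣX² = 12444, ΣY² = 2352, ΣXY = 5183
nΣXY − ΣXΣY = 36281 − 36036 = 245
nΣX² − (ΣX)² = 87108 − 81796 = 5312; nΣY² − (ΣY)² = 16464 − 15876 = 588
r = 245 / √(5312 × 588) = 245 / 1767.3302 ≈ 0.139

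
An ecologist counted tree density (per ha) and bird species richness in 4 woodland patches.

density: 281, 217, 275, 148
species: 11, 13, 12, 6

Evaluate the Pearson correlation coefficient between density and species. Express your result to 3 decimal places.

n = 4, Σx = 921, Σy = 42, Σx² = 223579, Σy² = 470, Σxy = 10100
nΣxy − ΣxΣy = 40400 − 38682 = 1718
nΣx² − (Σx)² = 894316 − 848241 = 46075; nΣy² − (Σy)² = 1880 − 1764 = 116
r = 1718 / √(46075 × 116) = 1718 / 2311.8607 ≈ 0.743

0.743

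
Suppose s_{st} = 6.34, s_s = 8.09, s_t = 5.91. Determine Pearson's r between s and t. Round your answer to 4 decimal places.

0.1326

r = Cov(s,t) / (s_s · s_t) = 6.34 / (8.09 × 5.91)
  = 6.34 / 47.8119 ≈ 0.1326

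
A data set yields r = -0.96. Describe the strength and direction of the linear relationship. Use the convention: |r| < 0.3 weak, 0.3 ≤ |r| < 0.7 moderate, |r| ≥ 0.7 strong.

strong negative

r = -0.96 < 0 so the relationship is negative.
|r| = 0.96, which falls in the strong range.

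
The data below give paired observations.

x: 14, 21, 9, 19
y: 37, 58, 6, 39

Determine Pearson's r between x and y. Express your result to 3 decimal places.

0.939

n = 4, Σx = 63, Σy = 140, Σx² = 1079, Σy² = 6290, Σxy = 2531
nΣxy − ΣxΣy = 10124 − 8820 = 1304
nΣx² − (Σx)² = 4316 − 3969 = 347; nΣy² − (Σy)² = 25160 − 19600 = 5560
r = 1304 / √(347 × 5560) = 1304 / 1388.9996 ≈ 0.939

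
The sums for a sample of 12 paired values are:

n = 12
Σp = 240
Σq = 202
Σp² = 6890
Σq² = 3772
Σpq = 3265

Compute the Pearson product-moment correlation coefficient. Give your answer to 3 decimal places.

r = (nΣpq − ΣpΣq) / √[(nΣp² − (Σp)²)(nΣq² − (Σq)²)]
Numerator: 12×3265 − 240×202 = -9300
Denominator: √[(82680 − 57600)(45264 − 40804)] = √[25080 × 4460] = 10576.2375
r = -9300 / 10576.2375 ≈ -0.879

-0.879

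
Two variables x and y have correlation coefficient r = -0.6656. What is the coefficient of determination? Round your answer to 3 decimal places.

0.443

r² = (-0.6656)² = 0.443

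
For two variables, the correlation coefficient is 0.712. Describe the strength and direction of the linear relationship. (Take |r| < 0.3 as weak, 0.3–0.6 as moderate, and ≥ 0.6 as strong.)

strong positive

r = 0.712 > 0 so the relationship is positive.
|r| = 0.712, which falls in the strong range.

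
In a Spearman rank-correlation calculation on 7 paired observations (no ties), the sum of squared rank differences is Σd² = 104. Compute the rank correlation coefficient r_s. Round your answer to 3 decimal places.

-0.857

ρ = 1 − 6Σd² / [n(n²−1)] = 1 − 6×104 / (7×48)
  = 1 − 624/336 = 1 − 1.8571 ≈ -0.857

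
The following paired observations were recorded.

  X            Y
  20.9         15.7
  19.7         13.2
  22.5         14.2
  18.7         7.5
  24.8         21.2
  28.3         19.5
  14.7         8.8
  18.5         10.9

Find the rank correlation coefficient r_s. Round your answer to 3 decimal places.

0.881

Rank X: 5, 4, 6, 3, 7, 8, 1, 2
Rank Y: 6, 4, 5, 1, 8, 7, 2, 3
d = rank(X) − rank(Y): -1, 0, 1, 2, -1, 1, -1, -1; Σd² = 10
ρ = 1 − 6Σd² / [n(n²−1)] = 1 − 6×10 / (8×63) = 1 − 60/504 ≈ 0.881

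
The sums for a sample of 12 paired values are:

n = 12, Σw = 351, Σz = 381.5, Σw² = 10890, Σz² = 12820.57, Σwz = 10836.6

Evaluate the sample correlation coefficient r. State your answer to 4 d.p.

r = (nΣwz − ΣwΣz) / √[(nΣw² − (Σw)²)(nΣz² − (Σz)²)]
Numerator: 12×10836.6 − 351×381.5 = -3867.3
Denominator: √[(130680 − 123201)(153846.84 − 145542.25)] = √[7479 × 8304.59] = 7880.9916
r = -3867.3 / 7880.9916 ≈ -0.4907

-0.4907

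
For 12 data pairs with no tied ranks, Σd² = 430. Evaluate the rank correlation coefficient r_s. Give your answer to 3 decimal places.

-0.503

ρ = 1 − 6Σd² / [n(n²−1)] = 1 − 6×430 / (12×143)
  = 1 − 2580/1716 = 1 − 1.5035 ≈ -0.503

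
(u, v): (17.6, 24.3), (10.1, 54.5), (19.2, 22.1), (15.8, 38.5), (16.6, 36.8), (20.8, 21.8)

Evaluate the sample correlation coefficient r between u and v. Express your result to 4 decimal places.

n = 6, Σu = 100.1, Σv = 198, Σu² = 1738.25, Σv² = 7360.88, Σuv = 3075.07
nΣuv − ΣuΣv = 18450.42 − 19819.8 = -1369.38
nΣu² − (Σu)² = 10429.5 − 10020.01 = 409.49; nΣv² − (Σv)² = 44165.28 − 39204 = 4961.28
r = -1369.38 / √(409.49 × 4961.28) = -1369.38 / 1425.3402 ≈ -0.9607

-0.9607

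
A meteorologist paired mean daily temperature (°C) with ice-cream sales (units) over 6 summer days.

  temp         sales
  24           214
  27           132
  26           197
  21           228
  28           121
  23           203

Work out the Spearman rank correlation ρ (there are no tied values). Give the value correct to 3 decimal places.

Rank temp: 3, 5, 4, 1, 6, 2
Rank sales: 5, 2, 3, 6, 1, 4
d = rank(temp) − rank(sales): -2, 3, 1, -5, 5, -2; Σd² = 68
ρ = 1 − 6Σd² / [n(n²−1)] = 1 − 6×68 / (6×35) = 1 − 408/210 ≈ -0.943

-0.943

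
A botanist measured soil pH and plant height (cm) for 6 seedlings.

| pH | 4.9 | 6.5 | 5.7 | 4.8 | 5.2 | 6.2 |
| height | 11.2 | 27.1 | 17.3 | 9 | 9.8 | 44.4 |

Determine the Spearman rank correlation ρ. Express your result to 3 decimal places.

Rank pH: 2, 6, 4, 1, 3, 5
Rank height: 3, 5, 4, 1, 2, 6
d = rank(pH) − rank(height): -1, 1, 0, 0, 1, -1; Σd² = 4
ρ = 1 − 6Σd² / [n(n²−1)] = 1 − 6×4 / (6×35) = 1 − 24/210 ≈ 0.886

0.886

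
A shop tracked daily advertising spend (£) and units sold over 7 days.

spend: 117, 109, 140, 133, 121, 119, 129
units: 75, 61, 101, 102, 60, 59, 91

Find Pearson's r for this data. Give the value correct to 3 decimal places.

0.874

n = 7, Σx = 868, Σy = 549, Σx² = 108302, Σy² = 45313, Σxy = 69150
nΣxy − ΣxΣy = 484050 − 476532 = 7518
nΣx² − (Σx)² = 758114 − 753424 = 4690; nΣy² − (Σy)² = 317191 − 301401 = 15790
r = 7518 / √(4690 × 15790) = 7518 / 8605.5273 ≈ 0.874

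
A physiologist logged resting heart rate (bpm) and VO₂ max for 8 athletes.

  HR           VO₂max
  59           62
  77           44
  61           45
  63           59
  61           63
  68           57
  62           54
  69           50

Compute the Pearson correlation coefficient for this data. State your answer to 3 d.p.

n = 8, Σx = 520, Σy = 434, Σx² = 34050, Σy² = 23920, Σxy = 28025
nΣxy − ΣxΣy = 224200 − 225680 = -1480
nΣx² − (Σx)² = 272400 − 270400 = 2000; nΣy² − (Σy)² = 191360 − 188356 = 3004
r = -1480 / √(2000 × 3004) = -1480 / 2451.1222 ≈ -0.604

-0.604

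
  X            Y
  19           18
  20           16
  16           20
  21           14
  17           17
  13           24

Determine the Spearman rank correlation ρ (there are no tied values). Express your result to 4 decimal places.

Rank X: 4, 5, 2, 6, 3, 1
Rank Y: 4, 2, 5, 1, 3, 6
d = rank(X) − rank(Y): 0, 3, -3, 5, 0, -5; Σd² = 68
ρ = 1 − 6Σd² / [n(n²−1)] = 1 − 6×68 / (6×35) = 1 − 408/210 ≈ -0.9429

-0.9429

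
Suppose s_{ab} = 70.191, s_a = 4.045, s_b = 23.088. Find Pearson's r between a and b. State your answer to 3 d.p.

r = Cov(a,b) / (s_a · s_b) = 70.191 / (4.045 × 23.088)
  = 70.191 / 93.3910 ≈ 0.752

0.752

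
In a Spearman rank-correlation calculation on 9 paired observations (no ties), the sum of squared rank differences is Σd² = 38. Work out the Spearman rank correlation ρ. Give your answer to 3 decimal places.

ρ = 1 − 6Σd² / [n(n²−1)] = 1 − 6×38 / (9×80)
  = 1 − 228/720 = 1 − 0.3167 ≈ 0.683

0.683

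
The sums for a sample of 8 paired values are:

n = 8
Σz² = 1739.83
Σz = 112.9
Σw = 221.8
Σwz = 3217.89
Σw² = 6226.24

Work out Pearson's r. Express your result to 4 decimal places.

0.8269

r = (nΣwz − ΣwΣz) / √[(nΣw² − (Σw)²)(nΣz² − (Σz)²)]
Numerator: 8×3217.89 − 221.8×112.9 = 701.9
Denominator: √[(49809.92 − 49195.24)(13918.64 − 12746.41)] = √[614.68 × 1172.23] = 848.8500
r = 701.9 / 848.8500 ≈ 0.8269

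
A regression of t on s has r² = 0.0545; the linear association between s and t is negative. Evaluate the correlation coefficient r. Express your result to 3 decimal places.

-0.233

|r| = √0.0545 = 0.233
The association is negative, so r = −0.233.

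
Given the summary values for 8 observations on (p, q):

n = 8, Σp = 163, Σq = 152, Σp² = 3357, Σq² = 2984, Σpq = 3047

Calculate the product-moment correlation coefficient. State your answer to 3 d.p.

-0.852

r = (nΣpq − ΣpΣq) / √[(nΣp² − (Σp)²)(nΣq² − (Σq)²)]
Numerator: 8×3047 − 163×152 = -400
Denominator: √[(26856 − 26569)(23872 − 23104)] = √[287 × 768] = 469.4848
r = -400 / 469.4848 ≈ -0.852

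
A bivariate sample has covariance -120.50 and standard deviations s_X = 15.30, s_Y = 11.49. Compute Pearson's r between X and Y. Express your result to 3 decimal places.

r = Cov(X,Y) / (s_X · s_Y) = -120.50 / (15.30 × 11.49)
  = -120.50 / 175.7970 ≈ -0.685

-0.685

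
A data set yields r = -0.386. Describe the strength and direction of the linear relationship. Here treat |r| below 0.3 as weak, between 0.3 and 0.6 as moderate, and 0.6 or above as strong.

moderate negative

r = -0.386 < 0 so the relationship is negative.
|r| = 0.386, which falls in the moderate range.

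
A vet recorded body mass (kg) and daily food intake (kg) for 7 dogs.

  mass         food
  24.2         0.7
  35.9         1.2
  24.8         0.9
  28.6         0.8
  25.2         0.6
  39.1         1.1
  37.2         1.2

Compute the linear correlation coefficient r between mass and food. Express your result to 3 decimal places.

n = 7, Σx = 215, Σy = 6.5, Σx² = 6855.14, Σy² = 6.39, Σxy = 207.99
nΣxy − ΣxΣy = 1455.93 − 1397.5 = 58.43
nΣx² − (Σx)² = 47985.98 − 46225 = 1760.98; nΣy² − (Σy)² = 44.73 − 42.25 = 2.48
r = 58.43 / √(1760.98 × 2.48) = 58.43 / 66.0850 ≈ 0.884

0.884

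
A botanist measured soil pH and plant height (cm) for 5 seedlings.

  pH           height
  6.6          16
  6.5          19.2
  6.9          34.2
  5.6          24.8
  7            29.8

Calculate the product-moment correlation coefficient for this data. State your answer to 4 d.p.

n = 5, Σx = 32.6, Σy = 124, Σx² = 213.78, Σy² = 3297.36, Σxy = 813.86
nΣxy − ΣxΣy = 4069.3 − 4042.4 = 26.9
nΣx² − (Σx)² = 1068.9 − 1062.76 = 6.14; nΣy² − (Σy)² = 16486.8 − 15376 = 1110.8
r = 26.9 / √(6.14 × 1110.8) = 26.9 / 82.5852 ≈ 0.3257

0.3257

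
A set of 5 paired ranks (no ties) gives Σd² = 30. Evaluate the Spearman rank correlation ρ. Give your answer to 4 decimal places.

ρ = 1 − 6Σd² / [n(n²−1)] = 1 − 6×30 / (5×24)
  = 1 − 180/120 = 1 − 1.50000 ≈ -0.5000

-0.5000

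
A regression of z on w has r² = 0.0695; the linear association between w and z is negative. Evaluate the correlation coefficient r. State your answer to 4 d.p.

-0.2636

|r| = √0.0695 = 0.2636
The association is negative, so r = −0.2636.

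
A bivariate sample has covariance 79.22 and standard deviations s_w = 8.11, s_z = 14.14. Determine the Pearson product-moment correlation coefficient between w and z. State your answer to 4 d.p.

0.6908

r = Cov(w,z) / (s_w · s_z) = 79.22 / (8.11 × 14.14)
  = 79.22 / 114.6754 ≈ 0.6908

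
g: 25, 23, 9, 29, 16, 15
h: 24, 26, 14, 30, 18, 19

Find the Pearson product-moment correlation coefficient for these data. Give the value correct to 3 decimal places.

0.974

n = 6, Σg = 117, Σh = 131, Σg² = 2557, Σh² = 3033, Σgh = 2767
nΣgh − ΣgΣh = 16602 − 15327 = 1275
nΣg² − (Σg)² = 15342 − 13689 = 1653; nΣh² − (Σh)² = 18198 − 17161 = 1037
r = 1275 / √(1653 × 1037) = 1275 / 1309.2597 ≈ 0.974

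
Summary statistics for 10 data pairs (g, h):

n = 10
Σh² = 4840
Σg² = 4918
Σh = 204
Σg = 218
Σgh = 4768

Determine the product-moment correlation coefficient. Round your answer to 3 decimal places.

0.957

r = (nΣgh − ΣgΣh) / √[(nΣg² − (Σg)²)(nΣh² − (Σh)²)]
Numerator: 10×4768 − 218×204 = 3208
Denominator: √[(49180 − 47524)(48400 − 41616)] = √[1656 × 6784] = 3351.7613
r = 3208 / 3351.7613 ≈ 0.957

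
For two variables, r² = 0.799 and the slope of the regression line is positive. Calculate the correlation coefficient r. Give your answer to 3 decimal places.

0.894

|r| = √0.799 = 0.894
The association is positive, so r = 0.894.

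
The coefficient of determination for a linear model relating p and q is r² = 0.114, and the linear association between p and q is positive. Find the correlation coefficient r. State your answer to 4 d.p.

0.3376

|r| = √0.114 = 0.3376
The association is positive, so r = 0.3376.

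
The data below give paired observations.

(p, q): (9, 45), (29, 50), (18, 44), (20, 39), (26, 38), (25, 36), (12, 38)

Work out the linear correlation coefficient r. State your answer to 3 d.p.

n = 7, Σp = 139, Σq = 290, Σp² = 3091, Σq² = 12166, Σpq = 5771
nΣpq − ΣpΣq = 40397 − 40310 = 87
nΣp² − (Σp)² = 21637 − 19321 = 2316; nΣq² − (Σq)² = 85162 − 84100 = 1062
r = 87 / √(2316 × 1062) = 87 / 1568.3086 ≈ 0.055

0.055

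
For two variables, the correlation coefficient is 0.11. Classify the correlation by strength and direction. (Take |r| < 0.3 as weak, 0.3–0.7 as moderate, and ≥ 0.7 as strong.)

weak positive

r = 0.11 > 0 so the relationship is positive.
|r| = 0.11, which falls in the weak range.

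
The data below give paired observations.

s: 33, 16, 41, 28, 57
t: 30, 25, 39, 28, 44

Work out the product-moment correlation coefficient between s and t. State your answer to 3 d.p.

0.965

n = 5, Σs = 175, Σt = 166, Σs² = 7059, Σt² = 5766, Σst = 6281
nΣst − ΣsΣt = 31405 − 29050 = 2355
nΣs² − (Σs)² = 35295 − 30625 = 4670; nΣt² − (Σt)² = 28830 − 27556 = 1274
r = 2355 / √(4670 × 1274) = 2355 / 2439.1761 ≈ 0.965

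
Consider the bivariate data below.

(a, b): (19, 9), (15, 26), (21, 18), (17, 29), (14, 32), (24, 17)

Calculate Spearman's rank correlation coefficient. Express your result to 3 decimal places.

-0.771

Rank a: 4, 2, 5, 3, 1, 6
Rank b: 1, 4, 3, 5, 6, 2
d = rank(a) − rank(b): 3, -2, 2, -2, -5, 4; Σd² = 62
ρ = 1 − 6Σd² / [n(n²−1)] = 1 − 6×62 / (6×35) = 1 − 372/210 ≈ -0.771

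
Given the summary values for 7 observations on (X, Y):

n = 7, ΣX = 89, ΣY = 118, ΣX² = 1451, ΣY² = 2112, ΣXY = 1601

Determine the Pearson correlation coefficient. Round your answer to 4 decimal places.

0.5084

r = (nΣXY − ΣXΣY) / √[(nΣX² − (ΣX)²)(nΣY² − (ΣY)²)]
Numerator: 7×1601 − 89×118 = 705
Denominator: √[(10157 − 7921)(14784 − 13924)] = √[2236 × 860] = 1386.7083
r = 705 / 1386.7083 ≈ 0.5084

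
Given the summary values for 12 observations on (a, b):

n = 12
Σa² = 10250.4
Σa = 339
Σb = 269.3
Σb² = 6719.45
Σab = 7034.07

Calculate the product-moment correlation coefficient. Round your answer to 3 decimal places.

r = (nΣab − ΣaΣb) / √[(nΣa² − (Σa)²)(nΣb² − (Σb)²)]
Numerator: 12×7034.07 − 339×269.3 = -6883.86
Denominator: √[(123004.8 − 114921)(80633.4 − 72522.49)] = √[8083.8 × 8110.91] = 8097.3437
r = -6883.86 / 8097.3437 ≈ -0.850

-0.850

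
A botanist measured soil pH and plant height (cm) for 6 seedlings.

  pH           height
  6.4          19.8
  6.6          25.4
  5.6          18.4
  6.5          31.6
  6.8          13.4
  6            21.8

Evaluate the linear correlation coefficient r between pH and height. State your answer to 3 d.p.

n = 6, Σx = 37.9, Σy = 130.4, Σx² = 240.37, Σy² = 3029.12, Σxy = 824.72
nΣxy − ΣxΣy = 4948.32 − 4942.16 = 6.16
nΣx² − (Σx)² = 1442.22 − 1436.41 = 5.81; nΣy² − (Σy)² = 18174.72 − 17004.16 = 1170.56
r = 6.16 / √(5.81 × 1170.56) = 6.16 / 82.4679 ≈ 0.075

0.075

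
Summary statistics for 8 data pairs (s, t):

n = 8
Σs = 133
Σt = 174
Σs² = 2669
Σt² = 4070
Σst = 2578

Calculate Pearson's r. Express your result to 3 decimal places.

-0.871

r = (nΣst − ΣsΣt) / √[(nΣs² − (Σs)²)(nΣt² − (Σt)²)]
Numerator: 8×2578 − 133×174 = -2518
Denominator: √[(21352 − 17689)(32560 − 30276)] = √[3663 × 2284] = 2892.4543
r = -2518 / 2892.4543 ≈ -0.871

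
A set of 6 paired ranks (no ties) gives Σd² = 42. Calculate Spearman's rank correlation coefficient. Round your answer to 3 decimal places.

ρ = 1 − 6Σd² / [n(n²−1)] = 1 − 6×42 / (6×35)
  = 1 − 252/210 = 1 − 1.2000 ≈ -0.200

-0.200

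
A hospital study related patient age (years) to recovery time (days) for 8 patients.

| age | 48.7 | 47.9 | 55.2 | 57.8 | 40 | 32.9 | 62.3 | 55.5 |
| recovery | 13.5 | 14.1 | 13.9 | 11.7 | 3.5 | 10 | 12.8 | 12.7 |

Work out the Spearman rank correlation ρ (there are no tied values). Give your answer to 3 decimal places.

0.238

Rank age: 4, 3, 5, 7, 2, 1, 8, 6
Rank recovery: 6, 8, 7, 3, 1, 2, 5, 4
d = rank(age) − rank(recovery): -2, -5, -2, 4, 1, -1, 3, 2; Σd² = 64
ρ = 1 − 6Σd² / [n(n²−1)] = 1 − 6×64 / (8×63) = 1 − 384/504 ≈ 0.238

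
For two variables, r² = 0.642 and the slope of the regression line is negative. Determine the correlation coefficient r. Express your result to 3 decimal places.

|r| = √0.642 = 0.801
The association is negative, so r = −0.801.

-0.801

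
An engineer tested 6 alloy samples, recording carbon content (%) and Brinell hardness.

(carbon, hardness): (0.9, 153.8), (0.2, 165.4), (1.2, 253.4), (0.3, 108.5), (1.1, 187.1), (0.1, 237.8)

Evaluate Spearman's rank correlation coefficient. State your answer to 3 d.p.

Rank carbon: 4, 2, 6, 3, 5, 1
Rank hardness: 2, 3, 6, 1, 4, 5
d = rank(carbon) − rank(hardness): 2, -1, 0, 2, 1, -4; Σd² = 26
ρ = 1 − 6Σd² / [n(n²−1)] = 1 − 6×26 / (6×35) = 1 − 156/210 ≈ 0.257

0.257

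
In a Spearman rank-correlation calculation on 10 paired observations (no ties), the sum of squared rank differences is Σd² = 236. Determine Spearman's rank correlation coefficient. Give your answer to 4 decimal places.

-0.4303

ρ = 1 − 6Σd² / [n(n²−1)] = 1 − 6×236 / (10×99)
  = 1 − 1416/990 = 1 − 1.43030 ≈ -0.4303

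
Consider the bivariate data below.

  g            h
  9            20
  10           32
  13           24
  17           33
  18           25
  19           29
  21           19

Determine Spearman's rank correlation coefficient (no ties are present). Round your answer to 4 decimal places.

Rank g: 1, 2, 3, 4, 5, 6, 7
Rank h: 2, 6, 3, 7, 4, 5, 1
d = rank(g) − rank(h): -1, -4, 0, -3, 1, 1, 6; Σd² = 64
ρ = 1 − 6Σd² / [n(n²−1)] = 1 − 6×64 / (7×48) = 1 − 384/336 ≈ -0.1429

-0.1429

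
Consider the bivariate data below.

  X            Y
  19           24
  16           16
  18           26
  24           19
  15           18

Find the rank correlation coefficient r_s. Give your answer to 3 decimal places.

Rank X: 4, 2, 3, 5, 1
Rank Y: 4, 1, 5, 3, 2
d = rank(X) − rank(Y): 0, 1, -2, 2, -1; Σd² = 10
ρ = 1 − 6Σd² / [n(n²−1)] = 1 − 6×10 / (5×24) = 1 − 60/120 ≈ 0.500

0.500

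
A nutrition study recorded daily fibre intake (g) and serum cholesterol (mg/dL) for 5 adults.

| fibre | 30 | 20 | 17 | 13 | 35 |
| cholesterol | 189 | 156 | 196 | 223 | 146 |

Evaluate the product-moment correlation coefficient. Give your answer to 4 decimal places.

n = 5, Σx = 115, Σy = 910, Σx² = 2983, Σy² = 169518, Σxy = 20131
nΣxy − ΣxΣy = 100655 − 104650 = -3995
nΣx² − (Σx)² = 14915 − 13225 = 1690; nΣy² − (Σy)² = 847590 − 828100 = 19490
r = -3995 / √(1690 × 19490) = -3995 / 5739.1724 ≈ -0.6961

-0.6961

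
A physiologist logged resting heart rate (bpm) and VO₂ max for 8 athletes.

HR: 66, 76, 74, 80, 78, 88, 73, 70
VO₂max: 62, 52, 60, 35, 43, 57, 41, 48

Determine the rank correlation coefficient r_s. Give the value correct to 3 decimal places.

Rank HR: 1, 5, 4, 7, 6, 8, 3, 2
Rank VO₂max: 8, 5, 7, 1, 3, 6, 2, 4
d = rank(HR) − rank(VO₂max): -7, 0, -3, 6, 3, 2, 1, -2; Σd² = 112
ρ = 1 − 6Σd² / [n(n²−1)] = 1 − 6×112 / (8×63) = 1 − 672/504 ≈ -0.333

-0.333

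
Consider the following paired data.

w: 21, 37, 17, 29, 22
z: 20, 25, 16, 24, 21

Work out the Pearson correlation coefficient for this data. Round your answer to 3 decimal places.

n = 5, Σw = 126, Σz = 106, Σw² = 3424, Σz² = 2298, Σwz = 2775
nΣwz − ΣwΣz = 13875 − 13356 = 519
nΣw² − (Σw)² = 17120 − 15876 = 1244; nΣz² − (Σz)² = 11490 − 11236 = 254
r = 519 / √(1244 × 254) = 519 / 562.1174 ≈ 0.923

0.923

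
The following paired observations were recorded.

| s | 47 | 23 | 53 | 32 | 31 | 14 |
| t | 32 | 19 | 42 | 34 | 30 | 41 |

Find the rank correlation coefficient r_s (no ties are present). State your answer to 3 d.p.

Rank s: 5, 2, 6, 4, 3, 1
Rank t: 3, 1, 6, 4, 2, 5
d = rank(s) − rank(t): 2, 1, 0, 0, 1, -4; Σd² = 22
ρ = 1 − 6Σd² / [n(n²−1)] = 1 − 6×22 / (6×35) = 1 − 132/210 ≈ 0.371

0.371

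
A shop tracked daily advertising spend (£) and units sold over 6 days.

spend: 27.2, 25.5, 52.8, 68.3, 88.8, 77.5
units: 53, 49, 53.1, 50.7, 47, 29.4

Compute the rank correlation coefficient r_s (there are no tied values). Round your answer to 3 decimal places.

-0.543

Rank spend: 2, 1, 3, 4, 6, 5
Rank units: 5, 3, 6, 4, 2, 1
d = rank(spend) − rank(units): -3, -2, -3, 0, 4, 4; Σd² = 54
ρ = 1 − 6Σd² / [n(n²−1)] = 1 − 6×54 / (6×35) = 1 − 324/210 ≈ -0.543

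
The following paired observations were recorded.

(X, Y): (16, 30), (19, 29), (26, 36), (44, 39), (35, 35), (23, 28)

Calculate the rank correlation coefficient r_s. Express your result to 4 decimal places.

Rank X: 1, 2, 4, 6, 5, 3
Rank Y: 3, 2, 5, 6, 4, 1
d = rank(X) − rank(Y): -2, 0, -1, 0, 1, 2; Σd² = 10
ρ = 1 − 6Σd² / [n(n²−1)] = 1 − 6×10 / (6×35) = 1 − 60/210 ≈ 0.7143

0.7143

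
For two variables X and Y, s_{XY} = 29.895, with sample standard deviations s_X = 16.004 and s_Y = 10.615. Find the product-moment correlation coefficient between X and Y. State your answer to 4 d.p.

0.1760

r = Cov(X,Y) / (s_X · s_Y) = 29.895 / (16.004 × 10.615)
  = 29.895 / 169.8825 ≈ 0.1760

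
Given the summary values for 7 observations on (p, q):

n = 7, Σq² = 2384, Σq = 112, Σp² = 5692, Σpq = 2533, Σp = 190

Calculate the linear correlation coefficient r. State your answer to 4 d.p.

-0.9010

r = (nΣpq − ΣpΣq) / √[(nΣp² − (Σp)²)(nΣq² − (Σq)²)]
Numerator: 7×2533 − 190×112 = -3549
Denominator: √[(39844 − 36100)(16688 − 12544)] = √[3744 × 4144] = 3938.9257
r = -3549 / 3938.9257 ≈ -0.9010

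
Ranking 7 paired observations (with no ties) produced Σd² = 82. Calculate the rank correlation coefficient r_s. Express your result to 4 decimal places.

ρ = 1 − 6Σd² / [n(n²−1)] = 1 − 6×82 / (7×48)
  = 1 − 492/336 = 1 − 1.46429 ≈ -0.4643

-0.4643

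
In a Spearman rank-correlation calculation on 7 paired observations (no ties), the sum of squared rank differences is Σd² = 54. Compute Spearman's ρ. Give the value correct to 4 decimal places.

0.0357

ρ = 1 − 6Σd² / [n(n²−1)] = 1 − 6×54 / (7×48)
  = 1 − 324/336 = 1 − 0.96429 ≈ 0.0357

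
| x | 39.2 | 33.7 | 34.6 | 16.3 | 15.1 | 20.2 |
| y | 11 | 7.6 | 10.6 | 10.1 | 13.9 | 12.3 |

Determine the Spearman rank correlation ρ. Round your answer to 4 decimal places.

Rank x: 6, 4, 5, 2, 1, 3
Rank y: 4, 1, 3, 2, 6, 5
d = rank(x) − rank(y): 2, 3, 2, 0, -5, -2; Σd² = 46
ρ = 1 − 6Σd² / [n(n²−1)] = 1 − 6×46 / (6×35) = 1 − 276/210 ≈ -0.3143

-0.3143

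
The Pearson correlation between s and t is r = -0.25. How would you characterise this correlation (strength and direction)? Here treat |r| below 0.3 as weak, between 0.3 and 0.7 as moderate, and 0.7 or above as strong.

weak negative

r = -0.25 < 0 so the relationship is negative.
|r| = 0.25, which falls in the weak range.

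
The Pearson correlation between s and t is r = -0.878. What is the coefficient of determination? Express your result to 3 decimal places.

r² = (-0.878)² = 0.771

0.771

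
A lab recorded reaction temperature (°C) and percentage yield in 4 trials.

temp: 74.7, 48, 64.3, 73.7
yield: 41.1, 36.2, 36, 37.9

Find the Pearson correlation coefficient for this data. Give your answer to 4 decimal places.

n = 4, Σx = 260.7, Σy = 151.2, Σx² = 17450.27, Σy² = 5732.06, Σxy = 9915.8
nΣxy − ΣxΣy = 39663.2 − 39417.84 = 245.36
nΣx² − (Σx)² = 69801.08 − 67964.49 = 1836.59; nΣy² − (Σy)² = 22928.24 − 22861.44 = 66.8
r = 245.36 / √(1836.59 × 66.8) = 245.36 / 350.2631 ≈ 0.7005

0.7005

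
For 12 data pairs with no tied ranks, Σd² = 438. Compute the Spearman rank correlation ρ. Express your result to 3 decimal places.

-0.531

ρ = 1 − 6Σd² / [n(n²−1)] = 1 − 6×438 / (12×143)
  = 1 − 2628/1716 = 1 − 1.5315 ≈ -0.531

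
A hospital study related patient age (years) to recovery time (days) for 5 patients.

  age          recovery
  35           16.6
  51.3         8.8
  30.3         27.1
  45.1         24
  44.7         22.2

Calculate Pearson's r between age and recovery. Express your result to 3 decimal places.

-0.598

n = 5, Σx = 206.4, Σy = 98.7, Σx² = 8806.88, Σy² = 2156.25, Σxy = 3928.31
nΣxy − ΣxΣy = 19641.55 − 20371.68 = -730.13
nΣx² − (Σx)² = 44034.4 − 42600.96 = 1433.44; nΣy² − (Σy)² = 10781.25 − 9741.69 = 1039.56
r = -730.13 / √(1433.44 × 1039.56) = -730.13 / 1220.7157 ≈ -0.598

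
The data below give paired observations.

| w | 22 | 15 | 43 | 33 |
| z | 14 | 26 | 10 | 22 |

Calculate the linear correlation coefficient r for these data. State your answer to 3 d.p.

n = 4, Σw = 113, Σz = 72, Σw² = 3647, Σz² = 1456, Σwz = 1854
nΣwz − ΣwΣz = 7416 − 8136 = -720
nΣw² − (Σw)² = 14588 − 12769 = 1819; nΣz² − (Σz)² = 5824 − 5184 = 640
r = -720 / √(1819 × 640) = -720 / 1078.9625 ≈ -0.667

-0.667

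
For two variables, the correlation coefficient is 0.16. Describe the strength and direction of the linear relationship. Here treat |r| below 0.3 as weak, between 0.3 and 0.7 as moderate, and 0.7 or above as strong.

weak positive

r = 0.16 > 0 so the relationship is positive.
|r| = 0.16, which falls in the weak range.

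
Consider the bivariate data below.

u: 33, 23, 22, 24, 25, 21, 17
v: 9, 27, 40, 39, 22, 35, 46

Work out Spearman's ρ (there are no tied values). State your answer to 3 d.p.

-0.821

Rank u: 7, 4, 3, 5, 6, 2, 1
Rank v: 1, 3, 6, 5, 2, 4, 7
d = rank(u) − rank(v): 6, 1, -3, 0, 4, -2, -6; Σd² = 102
ρ = 1 − 6Σd² / [n(n²−1)] = 1 − 6×102 / (7×48) = 1 − 612/336 ≈ -0.821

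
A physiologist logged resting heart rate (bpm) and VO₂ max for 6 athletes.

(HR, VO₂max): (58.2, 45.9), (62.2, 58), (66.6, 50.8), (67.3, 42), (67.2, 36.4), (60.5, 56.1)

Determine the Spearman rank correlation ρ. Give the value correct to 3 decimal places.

-0.543

Rank HR: 1, 3, 4, 6, 5, 2
Rank VO₂max: 3, 6, 4, 2, 1, 5
d = rank(HR) − rank(VO₂max): -2, -3, 0, 4, 4, -3; Σd² = 54
ρ = 1 − 6Σd² / [n(n²−1)] = 1 − 6×54 / (6×35) = 1 − 324/210 ≈ -0.543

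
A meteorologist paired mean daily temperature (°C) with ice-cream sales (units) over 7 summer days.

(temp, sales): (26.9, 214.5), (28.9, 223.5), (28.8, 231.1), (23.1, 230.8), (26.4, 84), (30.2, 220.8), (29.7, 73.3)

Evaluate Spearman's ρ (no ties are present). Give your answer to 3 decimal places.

Rank temp: 3, 5, 4, 1, 2, 7, 6
Rank sales: 3, 5, 7, 6, 2, 4, 1
d = rank(temp) − rank(sales): 0, 0, -3, -5, 0, 3, 5; Σd² = 68
ρ = 1 − 6Σd² / [n(n²−1)] = 1 − 6×68 / (7×48) = 1 − 408/336 ≈ -0.214

-0.214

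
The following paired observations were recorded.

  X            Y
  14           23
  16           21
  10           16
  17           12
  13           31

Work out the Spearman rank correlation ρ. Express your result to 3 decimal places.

Rank X: 3, 4, 1, 5, 2
Rank Y: 4, 3, 2, 1, 5
d = rank(X) − rank(Y): -1, 1, -1, 4, -3; Σd² = 28
ρ = 1 − 6Σd² / [n(n²−1)] = 1 − 6×28 / (5×24) = 1 − 168/120 ≈ -0.400

-0.400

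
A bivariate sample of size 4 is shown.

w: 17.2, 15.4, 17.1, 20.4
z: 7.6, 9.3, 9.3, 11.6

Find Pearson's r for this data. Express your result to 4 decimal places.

0.6969

n = 4, Σw = 70.1, Σz = 37.8, Σw² = 1241.57, Σz² = 365.3, Σwz = 669.61
nΣwz − ΣwΣz = 2678.44 − 2649.78 = 28.66
nΣw² − (Σw)² = 4966.28 − 4914.01 = 52.27; nΣz² − (Σz)² = 1461.2 − 1428.84 = 32.36
r = 28.66 / √(52.27 × 32.36) = 28.66 / 41.1273 ≈ 0.6969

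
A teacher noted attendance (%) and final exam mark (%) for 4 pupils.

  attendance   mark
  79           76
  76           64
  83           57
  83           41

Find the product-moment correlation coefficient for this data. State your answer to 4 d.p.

-0.6533

n = 4, Σx = 321, Σy = 238, Σx² = 25795, Σy² = 14802, Σxy = 19002
nΣxy − ΣxΣy = 76008 − 76398 = -390
nΣx² − (Σx)² = 103180 − 103041 = 139; nΣy² − (Σy)² = 59208 − 56644 = 2564
r = -390 / √(139 × 2564) = -390 / 596.9891 ≈ -0.6533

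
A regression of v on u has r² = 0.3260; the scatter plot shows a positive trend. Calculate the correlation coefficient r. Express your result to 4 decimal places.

0.5710

|r| = √0.3260 = 0.5710
The association is positive, so r = 0.5710.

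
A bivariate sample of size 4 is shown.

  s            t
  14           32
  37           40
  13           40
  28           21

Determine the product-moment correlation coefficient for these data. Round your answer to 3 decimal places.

n = 4, Σs = 92, Σt = 133, Σs² = 2518, Σt² = 4665, Σst = 3036
nΣst − ΣsΣt = 12144 − 12236 = -92
nΣs² − (Σs)² = 10072 − 8464 = 1608; nΣt² − (Σt)² = 18660 − 17689 = 971
r = -92 / √(1608 × 971) = -92 / 1249.5471 ≈ -0.074

-0.074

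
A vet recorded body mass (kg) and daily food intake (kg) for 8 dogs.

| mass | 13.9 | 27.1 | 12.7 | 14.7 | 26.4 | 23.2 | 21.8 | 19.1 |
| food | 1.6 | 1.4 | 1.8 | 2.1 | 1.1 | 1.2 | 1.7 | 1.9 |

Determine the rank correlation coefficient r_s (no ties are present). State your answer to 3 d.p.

-0.667

Rank mass: 2, 8, 1, 3, 7, 6, 5, 4
Rank food: 4, 3, 6, 8, 1, 2, 5, 7
d = rank(mass) − rank(food): -2, 5, -5, -5, 6, 4, 0, -3; Σd² = 140
ρ = 1 − 6Σd² / [n(n²−1)] = 1 − 6×140 / (8×63) = 1 − 840/504 ≈ -0.667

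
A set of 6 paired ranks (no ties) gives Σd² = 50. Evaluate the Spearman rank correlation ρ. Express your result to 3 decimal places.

-0.429

ρ = 1 − 6Σd² / [n(n²−1)] = 1 − 6×50 / (6×35)
  = 1 − 300/210 = 1 − 1.4286 ≈ -0.429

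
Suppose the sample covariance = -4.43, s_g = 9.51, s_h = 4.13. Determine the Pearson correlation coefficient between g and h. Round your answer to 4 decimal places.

r = Cov(g,h) / (s_g · s_h) = -4.43 / (9.51 × 4.13)
  = -4.43 / 39.2763 ≈ -0.1128

-0.1128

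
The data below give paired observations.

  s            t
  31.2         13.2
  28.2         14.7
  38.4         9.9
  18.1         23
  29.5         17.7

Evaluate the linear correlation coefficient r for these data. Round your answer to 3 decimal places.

-0.953

n = 5, Σs = 145.4, Σt = 78.5, Σs² = 4441.1, Σt² = 1330.63, Σst = 2144.99
nΣst − ΣsΣt = 10724.95 − 11413.9 = -688.95
nΣs² − (Σs)² = 22205.5 − 21141.16 = 1064.34; nΣt² − (Σt)² = 6653.15 − 6162.25 = 490.9
r = -688.95 / √(1064.34 × 490.9) = -688.95 / 722.8309 ≈ -0.953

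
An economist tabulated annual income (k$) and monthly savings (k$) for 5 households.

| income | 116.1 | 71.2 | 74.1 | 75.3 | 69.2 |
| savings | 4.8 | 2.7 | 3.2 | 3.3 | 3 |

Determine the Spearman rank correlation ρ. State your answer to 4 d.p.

Rank income: 5, 2, 3, 4, 1
Rank savings: 5, 1, 3, 4, 2
d = rank(income) − rank(savings): 0, 1, 0, 0, -1; Σd² = 2
ρ = 1 − 6Σd² / [n(n²−1)] = 1 − 6×2 / (5×24) = 1 − 12/120 ≈ 0.9000

0.9000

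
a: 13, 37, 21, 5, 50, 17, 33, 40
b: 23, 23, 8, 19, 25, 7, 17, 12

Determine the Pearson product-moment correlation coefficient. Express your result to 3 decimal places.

n = 8, Σa = 216, Σb = 134, Σa² = 7482, Σb² = 2590, Σab = 3823
nΣab − ΣaΣb = 30584 − 28944 = 1640
nΣa² − (Σa)² = 59856 − 46656 = 13200; nΣb² − (Σb)² = 20720 − 17956 = 2764
r = 1640 / √(13200 × 2764) = 1640 / 6040.2649 ≈ 0.272

0.272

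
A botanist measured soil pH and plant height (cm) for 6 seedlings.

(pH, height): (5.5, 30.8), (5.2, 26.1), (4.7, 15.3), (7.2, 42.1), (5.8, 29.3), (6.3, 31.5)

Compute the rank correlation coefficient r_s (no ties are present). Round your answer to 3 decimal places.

Rank pH: 3, 2, 1, 6, 4, 5
Rank height: 4, 2, 1, 6, 3, 5
d = rank(pH) − rank(height): -1, 0, 0, 0, 1, 0; Σd² = 2
ρ = 1 − 6Σd² / [n(n²−1)] = 1 − 6×2 / (6×35) = 1 − 12/210 ≈ 0.943

0.943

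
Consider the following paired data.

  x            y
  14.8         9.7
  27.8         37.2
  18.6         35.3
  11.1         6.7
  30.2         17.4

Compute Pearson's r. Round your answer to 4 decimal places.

0.5428

n = 5, Σx = 102.5, Σy = 106.3, Σx² = 2373.09, Σy² = 3071.67, Σxy = 2434.15
nΣxy − ΣxΣy = 12170.75 − 10895.75 = 1275
nΣx² − (Σx)² = 11865.45 − 10506.25 = 1359.2; nΣy² − (Σy)² = 15358.35 − 11299.69 = 4058.66
r = 1275 / √(1359.2 × 4058.66) = 1275 / 2348.7296 ≈ 0.5428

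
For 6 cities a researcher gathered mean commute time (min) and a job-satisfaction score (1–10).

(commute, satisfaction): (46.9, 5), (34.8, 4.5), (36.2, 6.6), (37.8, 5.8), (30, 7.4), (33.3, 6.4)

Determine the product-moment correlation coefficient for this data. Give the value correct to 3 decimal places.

-0.605

n = 6, Σx = 219, Σy = 35.7, Σx² = 8158.82, Σy² = 218.17, Σxy = 1284.38
nΣxy − ΣxΣy = 7706.28 − 7818.3 = -112.02
nΣx² − (Σx)² = 48952.92 − 47961 = 991.92; nΣy² − (Σy)² = 1309.02 − 1274.49 = 34.53
r = -112.02 / √(991.92 × 34.53) = -112.02 / 185.0703 ≈ -0.605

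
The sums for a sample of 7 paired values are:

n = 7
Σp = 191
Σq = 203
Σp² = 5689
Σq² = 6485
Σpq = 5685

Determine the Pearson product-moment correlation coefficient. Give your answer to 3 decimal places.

r = (nΣpq − ΣpΣq) / √[(nΣp² − (Σp)²)(nΣq² − (Σq)²)]
Numerator: 7×5685 − 191×203 = 1022
Denominator: √[(39823 − 36481)(45395 − 41209)] = √[3342 × 4186] = 3740.2690
r = 1022 / 3740.2690 ≈ 0.273

0.273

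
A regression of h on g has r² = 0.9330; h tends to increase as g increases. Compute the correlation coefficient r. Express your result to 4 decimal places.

|r| = √0.9330 = 0.9659
The association is positive, so r = 0.9659.

0.9659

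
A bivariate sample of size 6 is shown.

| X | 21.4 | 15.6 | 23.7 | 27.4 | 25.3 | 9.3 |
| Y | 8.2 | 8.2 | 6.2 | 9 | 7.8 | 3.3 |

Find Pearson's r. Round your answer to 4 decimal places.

n = 6, ΣX = 122.7, ΣY = 42.7, ΣX² = 2740.35, ΣY² = 325.65, ΣXY = 924.97
nΣXY − ΣXΣY = 5549.82 − 5239.29 = 310.53
nΣX² − (ΣX)² = 16442.1 − 15055.29 = 1386.81; nΣY² − (ΣY)² = 1953.9 − 1823.29 = 130.61
r = 310.53 / √(1386.81 × 130.61) = 310.53 / 425.5952 ≈ 0.7296

0.7296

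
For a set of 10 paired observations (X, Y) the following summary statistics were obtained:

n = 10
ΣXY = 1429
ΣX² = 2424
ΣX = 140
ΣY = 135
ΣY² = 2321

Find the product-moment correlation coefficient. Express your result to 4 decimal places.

r = (nΣXY − ΣXΣY) / √[(nΣX² − (ΣX)²)(nΣY² − (ΣY)²)]
Numerator: 10×1429 − 140×135 = -4610
Denominator: √[(24240 − 19600)(23210 − 18225)] = √[4640 × 4985] = 4809.4074
r = -4610 / 4809.4074 ≈ -0.9585

-0.9585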